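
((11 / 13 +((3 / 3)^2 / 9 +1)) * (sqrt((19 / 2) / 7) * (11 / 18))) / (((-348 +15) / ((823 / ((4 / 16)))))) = -2073137 * sqrt(266) / 2454543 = -13.78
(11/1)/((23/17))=187/23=8.13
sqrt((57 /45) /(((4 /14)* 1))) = sqrt(3990) /30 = 2.11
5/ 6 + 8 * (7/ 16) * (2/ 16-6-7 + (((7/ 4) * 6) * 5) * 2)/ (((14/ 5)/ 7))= 77465/ 96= 806.93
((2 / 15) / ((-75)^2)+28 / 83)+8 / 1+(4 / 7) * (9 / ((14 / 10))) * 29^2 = 1062994058134 / 343153125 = 3097.73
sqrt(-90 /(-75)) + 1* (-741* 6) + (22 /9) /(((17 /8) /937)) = -515326 /153 + sqrt(30) /5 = -3367.05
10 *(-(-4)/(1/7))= 280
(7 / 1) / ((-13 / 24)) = -168 / 13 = -12.92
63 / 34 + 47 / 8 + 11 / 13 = 15159 / 1768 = 8.57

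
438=438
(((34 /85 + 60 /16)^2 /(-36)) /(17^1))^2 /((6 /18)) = 47458321 /19975680000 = 0.00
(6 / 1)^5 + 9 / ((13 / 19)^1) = 101259 / 13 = 7789.15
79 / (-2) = -79 / 2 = -39.50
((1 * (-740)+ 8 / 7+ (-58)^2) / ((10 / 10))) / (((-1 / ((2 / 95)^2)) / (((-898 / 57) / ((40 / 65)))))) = 107260712 / 3600975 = 29.79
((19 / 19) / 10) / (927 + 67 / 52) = 0.00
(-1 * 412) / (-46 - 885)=412 / 931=0.44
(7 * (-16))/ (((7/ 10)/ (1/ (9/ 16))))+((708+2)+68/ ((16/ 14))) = 8731/ 18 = 485.06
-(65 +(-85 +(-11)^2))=-101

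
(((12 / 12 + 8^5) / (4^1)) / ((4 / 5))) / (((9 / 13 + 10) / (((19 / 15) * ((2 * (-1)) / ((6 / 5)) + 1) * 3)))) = -2697981 / 1112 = -2426.24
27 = 27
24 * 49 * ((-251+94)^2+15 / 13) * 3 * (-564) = -637632825984 / 13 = -49048678921.85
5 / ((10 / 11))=5.50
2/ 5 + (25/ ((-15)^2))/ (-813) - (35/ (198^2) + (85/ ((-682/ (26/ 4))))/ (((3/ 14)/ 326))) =2030225251073/ 1646764020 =1232.86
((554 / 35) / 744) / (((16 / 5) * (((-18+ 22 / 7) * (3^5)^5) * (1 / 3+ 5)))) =-277 / 2797218280288493568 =-0.00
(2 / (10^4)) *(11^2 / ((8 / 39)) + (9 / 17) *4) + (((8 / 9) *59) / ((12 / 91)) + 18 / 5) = 7370109797 / 18360000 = 401.42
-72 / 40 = -9 / 5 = -1.80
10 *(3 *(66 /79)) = 1980 /79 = 25.06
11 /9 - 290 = -2599 /9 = -288.78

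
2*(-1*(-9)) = 18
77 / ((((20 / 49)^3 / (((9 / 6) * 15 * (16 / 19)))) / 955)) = 15572374587 / 760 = 20489966.56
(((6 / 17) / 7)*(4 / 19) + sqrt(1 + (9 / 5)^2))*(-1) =-sqrt(106) / 5-24 / 2261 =-2.07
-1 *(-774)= 774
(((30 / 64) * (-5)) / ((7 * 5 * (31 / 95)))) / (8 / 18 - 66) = 0.00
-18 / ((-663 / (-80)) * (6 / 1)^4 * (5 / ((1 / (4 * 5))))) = -1 / 59670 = -0.00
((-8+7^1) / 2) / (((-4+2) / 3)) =3 / 4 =0.75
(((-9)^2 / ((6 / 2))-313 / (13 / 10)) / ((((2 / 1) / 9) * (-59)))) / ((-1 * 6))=-2.72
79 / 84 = 0.94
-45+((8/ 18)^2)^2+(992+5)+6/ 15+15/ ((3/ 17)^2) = 47045837/ 32805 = 1434.11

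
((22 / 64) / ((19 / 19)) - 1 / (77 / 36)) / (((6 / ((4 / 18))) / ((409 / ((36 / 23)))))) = -2869135 / 2395008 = -1.20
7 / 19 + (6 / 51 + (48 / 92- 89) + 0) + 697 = 4524319 / 7429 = 609.01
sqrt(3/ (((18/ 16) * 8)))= sqrt(3)/ 3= 0.58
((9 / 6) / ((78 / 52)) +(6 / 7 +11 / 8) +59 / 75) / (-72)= -16879 / 302400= -0.06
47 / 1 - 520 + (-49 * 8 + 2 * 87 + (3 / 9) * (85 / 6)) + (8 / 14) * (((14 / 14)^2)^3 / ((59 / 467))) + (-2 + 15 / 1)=-4971523 / 7434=-668.75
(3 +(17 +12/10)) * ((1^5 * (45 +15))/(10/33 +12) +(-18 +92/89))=-4630504/18067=-256.30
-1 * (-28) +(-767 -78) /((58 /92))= -38058 /29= -1312.34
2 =2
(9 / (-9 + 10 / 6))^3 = -19683 / 10648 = -1.85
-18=-18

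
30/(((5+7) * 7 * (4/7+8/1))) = 0.04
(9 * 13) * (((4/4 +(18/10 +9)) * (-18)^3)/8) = -5032287/5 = -1006457.40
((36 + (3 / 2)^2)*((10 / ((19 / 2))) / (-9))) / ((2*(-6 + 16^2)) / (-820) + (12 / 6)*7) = -3485 / 10431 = -0.33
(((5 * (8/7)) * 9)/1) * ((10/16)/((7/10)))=2250/49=45.92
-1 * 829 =-829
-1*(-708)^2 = -501264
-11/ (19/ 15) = -165/ 19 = -8.68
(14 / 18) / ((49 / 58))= 58 / 63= 0.92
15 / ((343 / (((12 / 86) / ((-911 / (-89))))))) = 8010 / 13436339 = 0.00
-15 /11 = -1.36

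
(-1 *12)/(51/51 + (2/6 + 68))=-9/52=-0.17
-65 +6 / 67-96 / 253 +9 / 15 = -5482792 / 84755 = -64.69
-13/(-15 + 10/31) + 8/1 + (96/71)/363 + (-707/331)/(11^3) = 9730348466/1094794085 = 8.89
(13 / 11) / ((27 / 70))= 910 / 297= 3.06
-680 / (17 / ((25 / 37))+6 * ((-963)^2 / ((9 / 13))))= -17000 / 200930579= -0.00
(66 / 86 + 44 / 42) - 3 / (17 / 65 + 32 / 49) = -1284586 / 876813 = -1.47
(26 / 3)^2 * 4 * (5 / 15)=2704 / 27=100.15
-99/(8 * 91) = -99/728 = -0.14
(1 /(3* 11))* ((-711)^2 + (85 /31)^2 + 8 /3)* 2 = 2914892812 /95139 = 30638.25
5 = 5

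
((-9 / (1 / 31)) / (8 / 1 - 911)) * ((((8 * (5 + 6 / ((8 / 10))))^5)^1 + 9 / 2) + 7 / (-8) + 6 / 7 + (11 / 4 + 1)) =3089700999.22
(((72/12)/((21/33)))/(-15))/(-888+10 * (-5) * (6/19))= 209/300510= 0.00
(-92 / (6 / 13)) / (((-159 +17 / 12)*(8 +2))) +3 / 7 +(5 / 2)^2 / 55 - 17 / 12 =-1633634 / 2184105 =-0.75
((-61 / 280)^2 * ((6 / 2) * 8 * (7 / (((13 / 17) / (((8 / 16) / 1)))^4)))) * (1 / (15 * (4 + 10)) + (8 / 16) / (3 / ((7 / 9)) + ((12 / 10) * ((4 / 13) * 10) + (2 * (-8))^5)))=0.01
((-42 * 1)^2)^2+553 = 3112249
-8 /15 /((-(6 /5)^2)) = 10 /27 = 0.37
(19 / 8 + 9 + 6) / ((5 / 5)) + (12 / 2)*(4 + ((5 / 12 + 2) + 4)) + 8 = 703 / 8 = 87.88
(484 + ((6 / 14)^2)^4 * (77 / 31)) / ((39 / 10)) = 123565113430 / 995663487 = 124.10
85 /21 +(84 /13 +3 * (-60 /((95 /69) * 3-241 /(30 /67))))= 1091222039 /100608963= 10.85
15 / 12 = 5 / 4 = 1.25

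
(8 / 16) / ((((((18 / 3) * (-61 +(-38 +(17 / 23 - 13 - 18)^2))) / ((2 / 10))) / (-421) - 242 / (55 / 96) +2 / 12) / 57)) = -190416195 / 3209895403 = -0.06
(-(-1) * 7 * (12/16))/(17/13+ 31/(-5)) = -455/424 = -1.07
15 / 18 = 5 / 6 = 0.83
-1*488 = -488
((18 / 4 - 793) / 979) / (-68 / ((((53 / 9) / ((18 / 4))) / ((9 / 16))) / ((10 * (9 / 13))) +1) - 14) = 0.01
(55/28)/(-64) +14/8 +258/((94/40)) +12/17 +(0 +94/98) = 1134280097/10022656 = 113.17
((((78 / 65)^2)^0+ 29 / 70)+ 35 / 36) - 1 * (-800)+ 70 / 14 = 1017307 / 1260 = 807.39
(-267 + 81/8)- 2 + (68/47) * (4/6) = -290923/1128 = -257.91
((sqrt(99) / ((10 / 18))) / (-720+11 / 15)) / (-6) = 27 *sqrt(11) / 21578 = 0.00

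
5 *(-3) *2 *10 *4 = -1200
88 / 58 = 44 / 29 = 1.52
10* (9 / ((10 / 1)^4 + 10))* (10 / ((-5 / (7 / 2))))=-9 / 143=-0.06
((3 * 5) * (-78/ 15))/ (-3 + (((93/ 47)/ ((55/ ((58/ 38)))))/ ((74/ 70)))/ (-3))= 14174589/ 548323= 25.85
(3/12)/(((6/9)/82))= 30.75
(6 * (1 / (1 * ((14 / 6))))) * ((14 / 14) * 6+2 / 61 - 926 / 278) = 412362 / 59353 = 6.95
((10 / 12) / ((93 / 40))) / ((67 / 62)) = 200 / 603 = 0.33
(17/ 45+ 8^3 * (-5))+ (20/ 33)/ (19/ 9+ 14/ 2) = -51946183/ 20295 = -2559.56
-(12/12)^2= -1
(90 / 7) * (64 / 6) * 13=12480 / 7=1782.86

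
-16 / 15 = -1.07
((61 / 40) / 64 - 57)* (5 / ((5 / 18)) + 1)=-2771321 / 2560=-1082.55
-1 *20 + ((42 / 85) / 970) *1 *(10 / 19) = -3133058 / 156655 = -20.00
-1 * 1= -1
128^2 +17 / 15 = 245777 / 15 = 16385.13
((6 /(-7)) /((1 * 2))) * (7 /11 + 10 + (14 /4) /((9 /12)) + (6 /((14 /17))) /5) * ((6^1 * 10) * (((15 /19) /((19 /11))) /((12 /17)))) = -4936290 /17689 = -279.06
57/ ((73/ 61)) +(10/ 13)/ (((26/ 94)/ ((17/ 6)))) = 55.51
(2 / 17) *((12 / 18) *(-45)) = -60 / 17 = -3.53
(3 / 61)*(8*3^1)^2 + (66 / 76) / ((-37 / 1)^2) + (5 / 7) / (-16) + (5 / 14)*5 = 5343578469 / 177707152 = 30.07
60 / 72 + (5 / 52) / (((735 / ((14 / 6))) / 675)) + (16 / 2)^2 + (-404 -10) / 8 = 3628 / 273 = 13.29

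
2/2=1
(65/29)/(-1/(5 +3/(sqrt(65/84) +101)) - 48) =-13581692735/292061921083 +78*sqrt(1365)/292061921083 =-0.05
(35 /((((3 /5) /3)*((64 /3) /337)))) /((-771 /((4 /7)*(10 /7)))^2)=210625 /67964421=0.00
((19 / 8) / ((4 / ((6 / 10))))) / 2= 57 / 320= 0.18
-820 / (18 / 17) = -6970 / 9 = -774.44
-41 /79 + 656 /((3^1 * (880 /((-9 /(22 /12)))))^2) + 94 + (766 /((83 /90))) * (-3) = -23024158606703 /9600103700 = -2398.32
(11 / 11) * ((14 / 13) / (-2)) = -0.54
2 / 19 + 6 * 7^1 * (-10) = -7978 / 19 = -419.89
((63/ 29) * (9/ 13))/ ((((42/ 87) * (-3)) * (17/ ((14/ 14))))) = -27/ 442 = -0.06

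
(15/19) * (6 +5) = 165/19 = 8.68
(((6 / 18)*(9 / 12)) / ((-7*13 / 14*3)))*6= -1 / 13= -0.08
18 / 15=6 / 5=1.20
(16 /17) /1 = 16 /17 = 0.94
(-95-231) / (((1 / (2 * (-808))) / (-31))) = -16331296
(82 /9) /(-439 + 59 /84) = -2296 /110451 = -0.02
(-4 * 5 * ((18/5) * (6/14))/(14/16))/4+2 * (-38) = -4156/49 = -84.82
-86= -86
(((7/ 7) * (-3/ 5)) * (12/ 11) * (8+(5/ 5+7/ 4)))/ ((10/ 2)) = -387/ 275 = -1.41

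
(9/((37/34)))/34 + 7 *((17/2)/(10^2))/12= 26003/88800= 0.29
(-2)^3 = -8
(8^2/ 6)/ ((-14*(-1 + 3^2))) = -2/ 21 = -0.10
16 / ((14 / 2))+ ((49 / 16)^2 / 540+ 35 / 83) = 218846501 / 80317440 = 2.72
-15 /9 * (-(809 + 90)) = 4495 /3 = 1498.33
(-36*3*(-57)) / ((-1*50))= -3078 / 25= -123.12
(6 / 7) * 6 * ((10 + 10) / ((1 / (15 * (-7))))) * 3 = -32400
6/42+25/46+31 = 10203/322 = 31.69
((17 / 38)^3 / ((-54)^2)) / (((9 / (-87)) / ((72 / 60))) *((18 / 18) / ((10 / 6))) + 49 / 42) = 142477 / 5173551648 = 0.00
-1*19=-19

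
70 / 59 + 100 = 5970 / 59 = 101.19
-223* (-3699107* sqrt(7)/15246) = 824900861* sqrt(7)/15246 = 143151.16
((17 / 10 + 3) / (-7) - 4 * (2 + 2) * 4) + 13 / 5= -869 / 14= -62.07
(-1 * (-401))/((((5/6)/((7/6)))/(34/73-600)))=-122851162/365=-336578.53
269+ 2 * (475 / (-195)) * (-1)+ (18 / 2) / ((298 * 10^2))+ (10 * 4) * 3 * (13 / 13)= 457758151 / 1162200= 393.87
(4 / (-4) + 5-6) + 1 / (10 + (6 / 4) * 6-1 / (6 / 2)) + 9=395 / 56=7.05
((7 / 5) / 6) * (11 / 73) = 77 / 2190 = 0.04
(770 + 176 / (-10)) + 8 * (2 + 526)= 24882 / 5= 4976.40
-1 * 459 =-459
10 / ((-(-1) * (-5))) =-2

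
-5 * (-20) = 100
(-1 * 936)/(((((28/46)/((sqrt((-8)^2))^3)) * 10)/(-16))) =44089344/35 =1259695.54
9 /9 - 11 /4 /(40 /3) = 127 /160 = 0.79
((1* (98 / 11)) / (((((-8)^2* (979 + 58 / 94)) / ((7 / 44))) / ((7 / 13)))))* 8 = 112847 / 1158785056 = 0.00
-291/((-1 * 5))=58.20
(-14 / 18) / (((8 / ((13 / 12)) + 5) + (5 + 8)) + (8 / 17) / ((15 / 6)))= -7735 / 254322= -0.03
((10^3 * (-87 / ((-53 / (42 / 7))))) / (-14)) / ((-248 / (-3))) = -97875 / 11501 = -8.51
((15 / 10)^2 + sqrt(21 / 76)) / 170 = sqrt(399) / 6460 + 9 / 680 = 0.02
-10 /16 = -5 /8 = -0.62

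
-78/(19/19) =-78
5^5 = 3125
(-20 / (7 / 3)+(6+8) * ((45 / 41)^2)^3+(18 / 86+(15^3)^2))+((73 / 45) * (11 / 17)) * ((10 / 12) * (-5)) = 14950658412332170089089 / 1312539303664638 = 11390636.74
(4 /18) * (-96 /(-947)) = 64 /2841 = 0.02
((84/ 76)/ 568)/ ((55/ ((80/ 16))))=21/ 118712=0.00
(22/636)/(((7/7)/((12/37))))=22/1961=0.01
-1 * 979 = -979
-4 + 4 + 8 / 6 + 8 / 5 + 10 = 194 / 15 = 12.93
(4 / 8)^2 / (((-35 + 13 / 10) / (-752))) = 1880 / 337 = 5.58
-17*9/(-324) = 17/36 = 0.47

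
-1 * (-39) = 39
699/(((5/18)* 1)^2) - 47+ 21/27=2027884/225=9012.82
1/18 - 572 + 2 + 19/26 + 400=-19798/117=-169.21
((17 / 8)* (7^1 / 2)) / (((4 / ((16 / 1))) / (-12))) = -357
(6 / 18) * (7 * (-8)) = -56 / 3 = -18.67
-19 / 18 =-1.06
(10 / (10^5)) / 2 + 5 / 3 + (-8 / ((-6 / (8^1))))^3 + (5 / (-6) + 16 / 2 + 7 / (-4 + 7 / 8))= 658920427 / 540000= 1220.22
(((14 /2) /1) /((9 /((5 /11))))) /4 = 35 /396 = 0.09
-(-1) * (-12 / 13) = -12 / 13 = -0.92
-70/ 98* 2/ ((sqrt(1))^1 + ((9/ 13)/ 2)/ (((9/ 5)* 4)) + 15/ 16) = -2080/ 2891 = -0.72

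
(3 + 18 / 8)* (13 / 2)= 273 / 8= 34.12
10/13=0.77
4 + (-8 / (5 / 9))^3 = -372748 / 125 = -2981.98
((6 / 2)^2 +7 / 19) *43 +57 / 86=659327 / 1634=403.50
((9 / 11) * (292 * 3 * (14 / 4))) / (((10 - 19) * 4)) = -1533 / 22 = -69.68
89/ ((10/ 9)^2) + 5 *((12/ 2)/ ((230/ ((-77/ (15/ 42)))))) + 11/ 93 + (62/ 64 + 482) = 901897013/ 1711200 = 527.06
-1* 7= -7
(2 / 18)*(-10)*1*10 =-100 / 9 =-11.11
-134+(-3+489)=352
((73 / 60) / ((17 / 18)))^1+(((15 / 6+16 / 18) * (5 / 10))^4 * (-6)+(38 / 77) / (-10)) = -88351168289 / 1832181120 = -48.22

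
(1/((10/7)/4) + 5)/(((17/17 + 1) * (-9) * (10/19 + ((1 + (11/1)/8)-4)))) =988/2505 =0.39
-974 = -974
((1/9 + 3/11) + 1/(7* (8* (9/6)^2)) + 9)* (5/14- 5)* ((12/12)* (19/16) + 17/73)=-22280765/359744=-61.94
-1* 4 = -4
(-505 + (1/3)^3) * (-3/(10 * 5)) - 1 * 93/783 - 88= -377282/6525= -57.82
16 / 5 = 3.20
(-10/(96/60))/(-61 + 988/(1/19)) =-25/74844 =-0.00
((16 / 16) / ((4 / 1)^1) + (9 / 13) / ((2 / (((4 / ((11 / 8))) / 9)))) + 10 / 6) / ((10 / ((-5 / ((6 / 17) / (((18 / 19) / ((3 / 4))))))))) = -59177 / 16302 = -3.63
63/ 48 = 21/ 16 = 1.31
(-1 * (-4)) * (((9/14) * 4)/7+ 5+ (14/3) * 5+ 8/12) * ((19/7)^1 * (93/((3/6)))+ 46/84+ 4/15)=101872566/1715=59400.91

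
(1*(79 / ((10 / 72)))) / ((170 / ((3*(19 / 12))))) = 13509 / 850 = 15.89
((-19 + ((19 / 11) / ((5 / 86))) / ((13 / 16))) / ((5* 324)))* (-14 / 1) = -87913 / 579150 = -0.15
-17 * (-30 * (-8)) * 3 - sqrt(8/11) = -12240 - 2 * sqrt(22)/11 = -12240.85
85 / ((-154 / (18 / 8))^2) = 6885 / 379456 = 0.02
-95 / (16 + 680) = -95 / 696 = -0.14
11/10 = 1.10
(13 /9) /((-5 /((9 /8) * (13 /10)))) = -169 /400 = -0.42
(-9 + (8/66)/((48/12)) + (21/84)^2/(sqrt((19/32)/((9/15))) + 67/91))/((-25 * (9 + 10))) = 0.02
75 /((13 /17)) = 1275 /13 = 98.08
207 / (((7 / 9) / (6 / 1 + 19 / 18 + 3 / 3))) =30015 / 14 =2143.93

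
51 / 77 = 0.66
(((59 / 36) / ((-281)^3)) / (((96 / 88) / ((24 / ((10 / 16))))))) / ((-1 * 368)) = 649 / 91858489740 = 0.00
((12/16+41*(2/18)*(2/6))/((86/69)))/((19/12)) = 1.15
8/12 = 2/3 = 0.67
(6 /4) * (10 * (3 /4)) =45 /4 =11.25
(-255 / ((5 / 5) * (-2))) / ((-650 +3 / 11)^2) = 30855 / 102159218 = 0.00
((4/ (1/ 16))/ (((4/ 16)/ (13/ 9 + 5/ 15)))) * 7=28672/ 9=3185.78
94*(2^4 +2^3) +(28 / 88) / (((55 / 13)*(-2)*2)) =10918949 / 4840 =2255.98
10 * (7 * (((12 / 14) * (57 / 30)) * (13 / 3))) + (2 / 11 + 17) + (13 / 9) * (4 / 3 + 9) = 156254 / 297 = 526.11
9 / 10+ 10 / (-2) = -41 / 10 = -4.10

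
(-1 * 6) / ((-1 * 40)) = 3 / 20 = 0.15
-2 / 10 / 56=-1 / 280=-0.00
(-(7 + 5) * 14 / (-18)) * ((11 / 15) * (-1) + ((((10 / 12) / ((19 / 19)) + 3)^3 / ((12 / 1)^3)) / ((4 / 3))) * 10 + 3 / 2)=8806217 / 933120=9.44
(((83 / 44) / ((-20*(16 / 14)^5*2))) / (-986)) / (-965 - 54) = -1394981 / 57944697733120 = -0.00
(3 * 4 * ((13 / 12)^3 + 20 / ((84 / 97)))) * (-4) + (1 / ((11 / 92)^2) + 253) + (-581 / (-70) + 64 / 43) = -5486272811 / 6555780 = -836.86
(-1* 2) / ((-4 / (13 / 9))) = 0.72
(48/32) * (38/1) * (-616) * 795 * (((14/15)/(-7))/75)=1240624/25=49624.96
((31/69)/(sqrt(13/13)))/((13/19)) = 589/897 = 0.66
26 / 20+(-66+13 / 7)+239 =176.16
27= 27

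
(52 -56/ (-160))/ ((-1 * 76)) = -1047/ 1520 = -0.69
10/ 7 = 1.43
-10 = -10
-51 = -51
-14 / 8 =-7 / 4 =-1.75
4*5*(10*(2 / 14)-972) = -135880 / 7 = -19411.43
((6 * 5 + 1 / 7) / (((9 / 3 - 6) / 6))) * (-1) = 422 / 7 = 60.29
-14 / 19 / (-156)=7 / 1482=0.00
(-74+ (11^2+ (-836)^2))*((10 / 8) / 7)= 499245 / 4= 124811.25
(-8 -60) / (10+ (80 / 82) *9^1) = -1394 / 385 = -3.62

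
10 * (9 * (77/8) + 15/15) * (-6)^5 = -6813720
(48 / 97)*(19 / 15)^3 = 109744 / 109125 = 1.01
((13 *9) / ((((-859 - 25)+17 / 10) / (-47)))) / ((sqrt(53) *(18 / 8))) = 24440 *sqrt(53) / 467619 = 0.38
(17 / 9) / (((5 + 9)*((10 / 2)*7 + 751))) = 17 / 99036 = 0.00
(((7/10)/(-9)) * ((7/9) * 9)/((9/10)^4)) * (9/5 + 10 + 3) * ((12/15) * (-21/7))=580160/19683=29.48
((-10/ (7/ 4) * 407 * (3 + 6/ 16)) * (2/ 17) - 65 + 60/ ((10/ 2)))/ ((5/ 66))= -7669002/ 595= -12889.08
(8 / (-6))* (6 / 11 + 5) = -244 / 33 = -7.39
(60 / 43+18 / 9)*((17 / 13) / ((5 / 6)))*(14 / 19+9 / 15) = 1891284 / 265525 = 7.12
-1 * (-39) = 39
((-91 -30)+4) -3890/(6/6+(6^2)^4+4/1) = -196519547/1679621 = -117.00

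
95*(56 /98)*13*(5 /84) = 6175 /147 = 42.01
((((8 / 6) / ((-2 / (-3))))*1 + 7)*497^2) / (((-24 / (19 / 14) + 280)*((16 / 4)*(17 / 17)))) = 6034077 / 2848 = 2118.71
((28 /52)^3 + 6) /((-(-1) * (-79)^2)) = 13525 /13711477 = 0.00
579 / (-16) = -579 / 16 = -36.19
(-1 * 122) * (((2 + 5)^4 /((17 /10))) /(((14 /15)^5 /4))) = -973148.63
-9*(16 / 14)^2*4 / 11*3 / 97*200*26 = -35942400 / 52283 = -687.46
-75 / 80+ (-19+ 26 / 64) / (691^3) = -9898181725 / 10558059872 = -0.94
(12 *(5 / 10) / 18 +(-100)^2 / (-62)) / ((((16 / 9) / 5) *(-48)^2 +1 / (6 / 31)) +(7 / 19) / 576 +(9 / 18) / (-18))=-91011520 / 466114543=-0.20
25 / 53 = 0.47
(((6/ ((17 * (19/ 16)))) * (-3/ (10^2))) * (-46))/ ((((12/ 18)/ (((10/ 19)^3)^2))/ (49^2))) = 477126720000/ 15195819563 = 31.40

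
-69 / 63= -23 / 21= -1.10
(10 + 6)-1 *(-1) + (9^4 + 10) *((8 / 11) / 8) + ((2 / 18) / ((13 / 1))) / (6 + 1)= 5534813 / 9009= 614.36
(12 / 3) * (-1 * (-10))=40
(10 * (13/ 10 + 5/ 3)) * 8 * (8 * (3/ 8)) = 712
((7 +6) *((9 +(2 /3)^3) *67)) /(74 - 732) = -218621 /17766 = -12.31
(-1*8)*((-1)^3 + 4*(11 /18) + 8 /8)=-176 /9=-19.56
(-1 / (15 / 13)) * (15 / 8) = -13 / 8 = -1.62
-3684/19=-193.89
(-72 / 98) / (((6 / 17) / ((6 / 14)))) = -306 / 343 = -0.89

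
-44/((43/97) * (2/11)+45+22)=-46948/71575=-0.66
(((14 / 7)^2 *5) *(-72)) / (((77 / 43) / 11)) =-61920 / 7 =-8845.71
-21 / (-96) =7 / 32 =0.22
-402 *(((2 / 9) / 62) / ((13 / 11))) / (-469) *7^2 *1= 154 / 1209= 0.13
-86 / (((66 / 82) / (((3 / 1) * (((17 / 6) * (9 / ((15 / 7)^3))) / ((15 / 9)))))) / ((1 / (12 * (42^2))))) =-0.02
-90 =-90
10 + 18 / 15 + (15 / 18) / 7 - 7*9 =-10853 / 210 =-51.68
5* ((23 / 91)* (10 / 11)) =1150 / 1001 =1.15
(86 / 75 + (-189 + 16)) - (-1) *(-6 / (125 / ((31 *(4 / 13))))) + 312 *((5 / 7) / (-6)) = -7147619 / 34125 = -209.45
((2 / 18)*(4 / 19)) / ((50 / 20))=8 / 855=0.01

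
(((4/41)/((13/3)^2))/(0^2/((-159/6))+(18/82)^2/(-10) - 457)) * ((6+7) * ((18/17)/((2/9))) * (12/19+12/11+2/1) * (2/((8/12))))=-2790437040/354835491439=-0.01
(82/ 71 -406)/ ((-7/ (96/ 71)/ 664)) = 1832257536/ 35287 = 51924.43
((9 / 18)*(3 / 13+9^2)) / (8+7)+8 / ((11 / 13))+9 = 15131 / 715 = 21.16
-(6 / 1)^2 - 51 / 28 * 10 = -759 / 14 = -54.21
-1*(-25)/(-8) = -25/8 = -3.12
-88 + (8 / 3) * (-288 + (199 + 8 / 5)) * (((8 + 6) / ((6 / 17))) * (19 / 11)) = -7948016 / 495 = -16056.60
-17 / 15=-1.13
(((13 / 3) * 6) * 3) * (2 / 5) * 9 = 1404 / 5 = 280.80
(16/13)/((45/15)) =16/39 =0.41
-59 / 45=-1.31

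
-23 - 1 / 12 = -277 / 12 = -23.08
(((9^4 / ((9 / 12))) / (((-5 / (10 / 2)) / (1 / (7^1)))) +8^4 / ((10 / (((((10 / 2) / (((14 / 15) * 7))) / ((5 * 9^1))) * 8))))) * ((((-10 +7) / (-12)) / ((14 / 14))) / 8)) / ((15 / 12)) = -43879 / 1470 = -29.85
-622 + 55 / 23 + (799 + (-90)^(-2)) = 33420623 / 186300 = 179.39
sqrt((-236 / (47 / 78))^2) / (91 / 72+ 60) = 1325376 / 207317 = 6.39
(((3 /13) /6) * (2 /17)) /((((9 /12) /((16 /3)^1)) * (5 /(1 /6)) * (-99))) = -32 /2953665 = -0.00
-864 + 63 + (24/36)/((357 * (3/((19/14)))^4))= -1334716749287/1666313208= -801.00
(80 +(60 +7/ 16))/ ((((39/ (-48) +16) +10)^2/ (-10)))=-359520/ 162409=-2.21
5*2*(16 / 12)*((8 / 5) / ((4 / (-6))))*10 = -320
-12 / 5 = -2.40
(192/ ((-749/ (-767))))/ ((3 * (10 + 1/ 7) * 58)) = 24544/ 220313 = 0.11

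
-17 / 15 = -1.13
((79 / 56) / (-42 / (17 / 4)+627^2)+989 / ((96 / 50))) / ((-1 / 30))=-385554853311 / 24949960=-15453.13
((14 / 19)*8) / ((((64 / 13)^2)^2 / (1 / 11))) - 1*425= -93139563273 / 219152384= -425.00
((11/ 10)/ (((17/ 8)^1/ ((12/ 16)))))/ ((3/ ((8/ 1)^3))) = 5632/ 85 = 66.26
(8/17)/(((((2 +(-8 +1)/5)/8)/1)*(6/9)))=160/17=9.41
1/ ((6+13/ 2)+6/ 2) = 2/ 31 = 0.06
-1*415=-415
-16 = -16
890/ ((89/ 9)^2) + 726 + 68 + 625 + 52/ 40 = 1272167/ 890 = 1429.40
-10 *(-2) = 20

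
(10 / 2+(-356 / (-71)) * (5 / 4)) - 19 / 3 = 1051 / 213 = 4.93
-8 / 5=-1.60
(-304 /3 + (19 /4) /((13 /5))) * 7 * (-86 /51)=4672423 /3978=1174.57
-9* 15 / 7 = -135 / 7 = -19.29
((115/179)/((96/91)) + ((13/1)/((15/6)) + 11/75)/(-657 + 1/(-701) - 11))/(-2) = -120900730597/402336724800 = -0.30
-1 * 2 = -2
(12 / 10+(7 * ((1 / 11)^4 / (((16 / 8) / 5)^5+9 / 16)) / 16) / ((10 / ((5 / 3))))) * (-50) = -10781417705 / 179688993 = -60.00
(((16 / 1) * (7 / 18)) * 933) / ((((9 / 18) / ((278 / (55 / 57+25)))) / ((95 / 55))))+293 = 437554987 / 2035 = 215014.74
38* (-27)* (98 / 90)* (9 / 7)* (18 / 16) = -32319 / 20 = -1615.95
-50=-50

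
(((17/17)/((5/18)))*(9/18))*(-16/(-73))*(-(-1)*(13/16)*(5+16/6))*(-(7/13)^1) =-1.32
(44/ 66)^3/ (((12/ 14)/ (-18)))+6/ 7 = -5.37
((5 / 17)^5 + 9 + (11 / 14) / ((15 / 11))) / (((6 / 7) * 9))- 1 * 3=-4044516343 / 2300168340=-1.76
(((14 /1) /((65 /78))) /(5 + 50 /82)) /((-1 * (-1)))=1722 /575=2.99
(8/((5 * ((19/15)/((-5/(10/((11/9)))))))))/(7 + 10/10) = -11/114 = -0.10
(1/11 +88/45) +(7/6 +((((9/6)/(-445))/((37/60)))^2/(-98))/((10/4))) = 1690219835629/526035114990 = 3.21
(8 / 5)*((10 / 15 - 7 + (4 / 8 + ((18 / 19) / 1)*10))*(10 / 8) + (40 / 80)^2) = 2189 / 285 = 7.68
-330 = -330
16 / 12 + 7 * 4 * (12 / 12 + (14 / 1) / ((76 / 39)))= 13138 / 57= 230.49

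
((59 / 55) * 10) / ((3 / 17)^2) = 34102 / 99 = 344.46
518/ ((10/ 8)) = 2072/ 5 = 414.40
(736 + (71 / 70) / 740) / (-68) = -38124871 / 3522400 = -10.82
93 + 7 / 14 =187 / 2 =93.50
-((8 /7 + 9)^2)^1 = -5041 /49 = -102.88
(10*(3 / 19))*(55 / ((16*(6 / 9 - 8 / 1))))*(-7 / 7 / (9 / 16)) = 25 / 19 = 1.32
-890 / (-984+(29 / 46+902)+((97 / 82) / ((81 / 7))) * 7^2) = 13596174 / 1166527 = 11.66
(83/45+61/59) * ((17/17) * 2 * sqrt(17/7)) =15284 * sqrt(119)/18585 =8.97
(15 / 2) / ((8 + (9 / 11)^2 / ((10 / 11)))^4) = 1098075000 / 852891037441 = 0.00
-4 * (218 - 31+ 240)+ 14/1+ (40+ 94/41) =-67720/41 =-1651.71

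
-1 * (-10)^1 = 10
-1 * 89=-89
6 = 6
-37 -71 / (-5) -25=-239 / 5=-47.80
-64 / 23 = -2.78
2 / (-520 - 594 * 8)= -1 / 2636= -0.00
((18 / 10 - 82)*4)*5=-1604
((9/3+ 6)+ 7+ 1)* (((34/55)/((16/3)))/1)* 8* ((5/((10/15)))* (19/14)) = 49419/308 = 160.45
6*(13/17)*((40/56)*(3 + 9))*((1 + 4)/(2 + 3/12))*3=31200/119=262.18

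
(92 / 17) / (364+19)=92 / 6511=0.01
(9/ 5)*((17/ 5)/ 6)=51/ 50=1.02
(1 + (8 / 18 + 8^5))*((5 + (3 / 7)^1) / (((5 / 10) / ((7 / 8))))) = 5603575 / 18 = 311309.72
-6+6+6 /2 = 3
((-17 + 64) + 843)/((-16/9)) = -4005/8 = -500.62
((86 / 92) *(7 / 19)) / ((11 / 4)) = 602 / 4807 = 0.13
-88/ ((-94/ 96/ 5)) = 21120/ 47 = 449.36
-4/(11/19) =-6.91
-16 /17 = -0.94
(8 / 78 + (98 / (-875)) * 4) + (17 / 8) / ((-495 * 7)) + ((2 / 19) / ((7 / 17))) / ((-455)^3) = -3433593132689 / 9922269357000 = -0.35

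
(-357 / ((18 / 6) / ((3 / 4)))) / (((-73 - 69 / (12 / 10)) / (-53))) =-6307 / 174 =-36.25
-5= -5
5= 5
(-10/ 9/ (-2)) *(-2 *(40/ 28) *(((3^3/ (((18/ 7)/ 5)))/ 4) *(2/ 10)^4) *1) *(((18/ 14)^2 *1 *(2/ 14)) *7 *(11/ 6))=-99/ 980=-0.10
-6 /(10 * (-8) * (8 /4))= 3 /80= 0.04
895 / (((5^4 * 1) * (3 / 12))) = 716 / 125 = 5.73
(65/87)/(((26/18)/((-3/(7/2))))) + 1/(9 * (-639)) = -517793/1167453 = -0.44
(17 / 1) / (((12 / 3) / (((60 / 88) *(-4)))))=-255 / 22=-11.59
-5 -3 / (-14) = -67 / 14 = -4.79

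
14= 14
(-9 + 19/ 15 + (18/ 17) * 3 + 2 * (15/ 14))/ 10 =-4309/ 17850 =-0.24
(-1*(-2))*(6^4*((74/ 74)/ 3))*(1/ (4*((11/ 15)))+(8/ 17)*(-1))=-112.04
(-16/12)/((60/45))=-1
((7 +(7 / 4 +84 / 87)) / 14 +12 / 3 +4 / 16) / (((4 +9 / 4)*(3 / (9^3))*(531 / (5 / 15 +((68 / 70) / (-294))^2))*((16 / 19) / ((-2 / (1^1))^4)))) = 288450971178 / 125810899375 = 2.29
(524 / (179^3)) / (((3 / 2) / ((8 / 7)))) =8384 / 120442119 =0.00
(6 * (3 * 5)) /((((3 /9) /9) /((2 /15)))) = 324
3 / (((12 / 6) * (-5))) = -3 / 10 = -0.30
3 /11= 0.27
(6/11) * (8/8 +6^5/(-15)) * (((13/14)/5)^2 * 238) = -22297353/9625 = -2316.61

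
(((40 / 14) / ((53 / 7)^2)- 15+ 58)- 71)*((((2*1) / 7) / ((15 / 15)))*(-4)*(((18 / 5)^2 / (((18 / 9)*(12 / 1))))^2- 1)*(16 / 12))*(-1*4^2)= 2542532608 / 5266875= 482.74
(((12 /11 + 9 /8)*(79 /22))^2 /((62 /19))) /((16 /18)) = 40580698275 /1859055616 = 21.83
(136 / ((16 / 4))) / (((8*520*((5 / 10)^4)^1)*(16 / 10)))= 17 / 208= 0.08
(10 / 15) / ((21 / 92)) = 184 / 63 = 2.92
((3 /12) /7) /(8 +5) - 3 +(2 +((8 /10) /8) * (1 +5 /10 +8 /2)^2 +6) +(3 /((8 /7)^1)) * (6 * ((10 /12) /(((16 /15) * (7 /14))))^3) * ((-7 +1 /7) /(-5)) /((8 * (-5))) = 22244179 /3727360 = 5.97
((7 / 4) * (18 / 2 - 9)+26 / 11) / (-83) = -0.03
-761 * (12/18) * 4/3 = -6088/9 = -676.44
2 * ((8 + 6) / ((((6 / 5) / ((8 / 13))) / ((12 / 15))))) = 448 / 39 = 11.49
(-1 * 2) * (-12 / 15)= 8 / 5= 1.60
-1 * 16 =-16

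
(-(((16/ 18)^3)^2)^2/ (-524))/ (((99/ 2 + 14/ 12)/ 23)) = 49392123904/ 234322372100403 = 0.00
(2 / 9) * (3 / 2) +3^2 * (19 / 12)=175 / 12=14.58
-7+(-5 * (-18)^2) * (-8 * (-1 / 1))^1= -12967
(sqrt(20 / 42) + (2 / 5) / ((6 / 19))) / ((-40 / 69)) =-437 / 200 - 23 * sqrt(210) / 280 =-3.38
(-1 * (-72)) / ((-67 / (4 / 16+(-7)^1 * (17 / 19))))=8226 / 1273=6.46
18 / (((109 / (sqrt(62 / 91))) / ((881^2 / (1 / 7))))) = 13970898*sqrt(5642) / 1417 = 740578.35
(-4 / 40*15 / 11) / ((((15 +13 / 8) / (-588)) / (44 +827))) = 4200.80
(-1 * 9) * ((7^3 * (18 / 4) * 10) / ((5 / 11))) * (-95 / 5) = 5806647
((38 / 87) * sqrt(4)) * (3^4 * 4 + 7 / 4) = 24757 / 87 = 284.56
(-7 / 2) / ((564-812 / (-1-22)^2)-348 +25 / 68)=-125902 / 7727961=-0.02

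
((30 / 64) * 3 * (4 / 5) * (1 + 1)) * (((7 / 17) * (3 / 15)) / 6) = 21 / 680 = 0.03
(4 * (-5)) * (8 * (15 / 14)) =-1200 / 7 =-171.43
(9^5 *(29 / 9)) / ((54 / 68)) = 239598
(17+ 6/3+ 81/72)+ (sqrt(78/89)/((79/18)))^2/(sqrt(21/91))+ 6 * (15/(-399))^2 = 8424 * sqrt(39)/555449+ 2849129/141512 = 20.23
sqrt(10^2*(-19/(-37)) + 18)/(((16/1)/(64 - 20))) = 11*sqrt(94942)/148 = 22.90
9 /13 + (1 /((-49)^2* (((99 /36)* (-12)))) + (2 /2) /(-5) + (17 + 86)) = 533000326 /5150145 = 103.49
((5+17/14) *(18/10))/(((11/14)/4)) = 3132/55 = 56.95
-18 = -18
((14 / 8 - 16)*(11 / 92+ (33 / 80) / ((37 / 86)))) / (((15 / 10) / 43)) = -29989619 / 68080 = -440.51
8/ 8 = 1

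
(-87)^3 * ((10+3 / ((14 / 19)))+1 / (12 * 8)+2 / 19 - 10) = -2757223.44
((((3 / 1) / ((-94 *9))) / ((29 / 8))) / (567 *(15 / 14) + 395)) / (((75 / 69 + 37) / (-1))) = 46 / 1795459455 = 0.00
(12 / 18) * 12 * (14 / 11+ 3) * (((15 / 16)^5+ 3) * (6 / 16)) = 550619523 / 11534336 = 47.74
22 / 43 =0.51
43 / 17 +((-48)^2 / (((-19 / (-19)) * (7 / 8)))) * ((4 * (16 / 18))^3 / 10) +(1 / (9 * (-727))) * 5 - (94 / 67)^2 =1861672944868732 / 157284527085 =11836.34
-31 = -31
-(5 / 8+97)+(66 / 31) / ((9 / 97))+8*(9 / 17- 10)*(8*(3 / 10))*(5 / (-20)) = -1847869 / 63240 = -29.22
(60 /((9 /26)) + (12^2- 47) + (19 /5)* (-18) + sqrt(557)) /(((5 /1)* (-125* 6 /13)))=-39377 /56250- 13* sqrt(557) /3750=-0.78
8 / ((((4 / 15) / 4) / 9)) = 1080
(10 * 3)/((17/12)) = 360/17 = 21.18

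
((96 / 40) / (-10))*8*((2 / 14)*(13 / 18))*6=-208 / 175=-1.19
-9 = -9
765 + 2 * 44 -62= 791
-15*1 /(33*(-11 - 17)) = 5 /308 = 0.02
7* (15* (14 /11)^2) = 20580 /121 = 170.08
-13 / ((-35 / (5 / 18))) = 13 / 126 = 0.10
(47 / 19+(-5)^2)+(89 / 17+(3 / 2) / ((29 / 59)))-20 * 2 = -79419 / 18734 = -4.24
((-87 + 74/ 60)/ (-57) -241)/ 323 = -409537/ 552330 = -0.74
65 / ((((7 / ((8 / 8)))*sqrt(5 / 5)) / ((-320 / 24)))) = -123.81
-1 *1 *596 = -596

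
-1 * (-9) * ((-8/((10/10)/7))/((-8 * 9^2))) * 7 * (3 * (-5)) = -245/3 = -81.67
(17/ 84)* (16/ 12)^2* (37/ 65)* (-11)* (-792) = 2435488/ 1365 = 1784.24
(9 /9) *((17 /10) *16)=136 /5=27.20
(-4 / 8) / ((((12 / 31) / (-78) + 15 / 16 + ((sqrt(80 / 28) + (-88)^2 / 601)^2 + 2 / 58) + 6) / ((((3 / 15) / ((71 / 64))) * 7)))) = -8805137441244901848664355328 / 2303372327910303847338566053795 + 368672601387627240753201152 * sqrt(35) / 2303372327910303847338566053795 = -0.00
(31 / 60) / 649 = 0.00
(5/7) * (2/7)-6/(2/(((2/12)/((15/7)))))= -43/1470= -0.03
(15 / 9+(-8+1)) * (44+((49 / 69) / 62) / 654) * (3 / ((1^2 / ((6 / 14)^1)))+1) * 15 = -39393208640 / 4896171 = -8045.72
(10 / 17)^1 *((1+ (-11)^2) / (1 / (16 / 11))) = 19520 / 187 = 104.39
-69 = -69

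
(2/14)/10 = 1/70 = 0.01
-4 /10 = -2 /5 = -0.40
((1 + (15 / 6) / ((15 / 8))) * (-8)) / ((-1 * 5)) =56 / 15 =3.73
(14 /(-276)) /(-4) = 7 /552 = 0.01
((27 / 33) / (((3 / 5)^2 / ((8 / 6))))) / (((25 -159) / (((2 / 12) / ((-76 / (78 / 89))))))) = 325 / 7477602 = 0.00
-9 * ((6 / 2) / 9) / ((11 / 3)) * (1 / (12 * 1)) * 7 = -0.48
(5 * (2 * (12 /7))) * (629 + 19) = 77760 /7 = 11108.57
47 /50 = 0.94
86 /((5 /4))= 68.80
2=2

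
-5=-5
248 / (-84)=-62 / 21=-2.95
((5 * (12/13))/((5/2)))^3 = 13824/2197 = 6.29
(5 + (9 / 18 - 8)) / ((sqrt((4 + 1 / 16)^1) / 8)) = -9.92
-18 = -18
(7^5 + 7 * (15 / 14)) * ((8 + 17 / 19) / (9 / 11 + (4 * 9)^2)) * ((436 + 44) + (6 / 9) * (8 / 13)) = 55405.16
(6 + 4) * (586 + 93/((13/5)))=80830/13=6217.69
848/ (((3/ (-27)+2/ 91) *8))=-1189.23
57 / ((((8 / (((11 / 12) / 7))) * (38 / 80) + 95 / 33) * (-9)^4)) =55 / 201933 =0.00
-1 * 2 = -2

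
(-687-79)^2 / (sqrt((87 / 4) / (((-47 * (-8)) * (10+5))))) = 2347024 * sqrt(13630) / 29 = 9448599.93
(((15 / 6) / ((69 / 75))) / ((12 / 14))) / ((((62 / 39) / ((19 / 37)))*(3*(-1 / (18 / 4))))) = -648375 / 422096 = -1.54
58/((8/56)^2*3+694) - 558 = -18974180/34009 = -557.92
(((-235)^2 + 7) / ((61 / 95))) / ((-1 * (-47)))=5247040 / 2867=1830.15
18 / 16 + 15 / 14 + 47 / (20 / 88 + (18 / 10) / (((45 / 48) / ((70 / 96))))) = 311537 / 10024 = 31.08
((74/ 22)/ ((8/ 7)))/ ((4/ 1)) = 0.74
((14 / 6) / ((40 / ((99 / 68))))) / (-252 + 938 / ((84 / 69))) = 231 / 1410320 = 0.00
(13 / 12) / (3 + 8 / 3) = 13 / 68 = 0.19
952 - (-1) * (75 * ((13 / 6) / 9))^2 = 414073 / 324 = 1278.00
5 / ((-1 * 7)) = -0.71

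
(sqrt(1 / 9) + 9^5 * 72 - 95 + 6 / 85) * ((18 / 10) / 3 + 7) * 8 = 329571117472 / 1275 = 258487150.96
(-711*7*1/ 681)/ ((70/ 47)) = -11139/ 2270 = -4.91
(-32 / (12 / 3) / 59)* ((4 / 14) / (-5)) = 16 / 2065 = 0.01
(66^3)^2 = 82653950016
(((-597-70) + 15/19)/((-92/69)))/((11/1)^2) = 18987/4598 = 4.13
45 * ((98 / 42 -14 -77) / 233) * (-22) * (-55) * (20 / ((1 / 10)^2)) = -9655800000 / 233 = -41441201.72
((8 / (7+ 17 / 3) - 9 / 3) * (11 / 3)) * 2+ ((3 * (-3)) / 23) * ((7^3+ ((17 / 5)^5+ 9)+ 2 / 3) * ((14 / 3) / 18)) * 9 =-754.21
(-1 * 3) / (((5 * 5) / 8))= -24 / 25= -0.96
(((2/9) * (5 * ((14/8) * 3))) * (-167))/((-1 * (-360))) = -1169/432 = -2.71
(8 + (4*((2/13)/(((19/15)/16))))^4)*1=13619321744648/3722098081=3659.04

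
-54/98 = -27/49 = -0.55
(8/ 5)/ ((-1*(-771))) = 8/ 3855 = 0.00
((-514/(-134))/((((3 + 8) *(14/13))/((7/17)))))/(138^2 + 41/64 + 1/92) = 0.00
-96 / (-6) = 16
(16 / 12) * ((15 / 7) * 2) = 40 / 7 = 5.71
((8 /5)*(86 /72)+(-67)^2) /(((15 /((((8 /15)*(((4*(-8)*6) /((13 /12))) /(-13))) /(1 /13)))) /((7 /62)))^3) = 74428790721216512 /46020112734375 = 1617.31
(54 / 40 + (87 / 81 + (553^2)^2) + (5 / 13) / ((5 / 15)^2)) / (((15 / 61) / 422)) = 8449868059008747127 / 52650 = 160491321158760.63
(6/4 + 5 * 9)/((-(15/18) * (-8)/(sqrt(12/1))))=279 * sqrt(3)/20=24.16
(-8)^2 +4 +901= 969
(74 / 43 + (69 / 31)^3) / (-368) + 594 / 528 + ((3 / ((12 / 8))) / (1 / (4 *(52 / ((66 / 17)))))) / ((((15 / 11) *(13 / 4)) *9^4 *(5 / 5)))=152271472799437 / 139182267412080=1.09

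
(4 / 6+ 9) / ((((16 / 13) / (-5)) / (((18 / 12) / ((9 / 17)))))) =-32045 / 288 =-111.27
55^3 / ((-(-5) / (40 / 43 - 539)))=-769883675 / 43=-17904271.51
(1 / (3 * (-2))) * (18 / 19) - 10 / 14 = -116 / 133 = -0.87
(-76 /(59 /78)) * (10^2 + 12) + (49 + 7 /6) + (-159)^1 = -11361.99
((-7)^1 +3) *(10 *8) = -320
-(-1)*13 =13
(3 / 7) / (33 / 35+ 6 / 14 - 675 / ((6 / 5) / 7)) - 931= -85505843 / 91843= -931.00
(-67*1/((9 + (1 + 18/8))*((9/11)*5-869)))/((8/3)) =33/13916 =0.00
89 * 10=890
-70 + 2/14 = -489/7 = -69.86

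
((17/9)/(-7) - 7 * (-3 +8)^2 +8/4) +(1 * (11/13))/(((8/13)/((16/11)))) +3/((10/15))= -21013/126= -166.77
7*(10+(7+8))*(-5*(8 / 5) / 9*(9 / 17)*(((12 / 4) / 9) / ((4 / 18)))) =-2100 / 17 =-123.53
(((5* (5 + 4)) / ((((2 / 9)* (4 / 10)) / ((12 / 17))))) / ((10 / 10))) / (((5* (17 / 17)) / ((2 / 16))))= 8.93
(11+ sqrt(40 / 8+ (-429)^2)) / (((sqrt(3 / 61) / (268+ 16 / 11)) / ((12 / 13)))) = 912 * sqrt(183) * (11+ sqrt(184046)) / 11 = 493498.83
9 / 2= 4.50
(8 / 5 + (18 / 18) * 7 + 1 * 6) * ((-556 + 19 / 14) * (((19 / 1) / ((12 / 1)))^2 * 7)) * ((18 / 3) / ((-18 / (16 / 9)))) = 40926209 / 486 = 84210.31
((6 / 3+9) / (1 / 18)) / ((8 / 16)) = 396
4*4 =16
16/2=8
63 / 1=63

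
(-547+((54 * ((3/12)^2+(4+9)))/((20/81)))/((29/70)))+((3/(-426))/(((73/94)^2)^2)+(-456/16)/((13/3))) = 77133129033135511/12162171469552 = 6342.05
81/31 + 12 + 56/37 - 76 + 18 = -41.87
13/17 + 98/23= 1965/391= 5.03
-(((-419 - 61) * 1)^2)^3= -12230590464000000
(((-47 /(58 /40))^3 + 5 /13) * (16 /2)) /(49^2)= -113.47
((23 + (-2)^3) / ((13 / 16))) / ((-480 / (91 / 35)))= -1 / 10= -0.10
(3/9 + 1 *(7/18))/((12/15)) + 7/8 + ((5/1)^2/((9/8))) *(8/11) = 592/33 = 17.94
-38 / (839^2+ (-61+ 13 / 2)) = -76 / 1407733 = -0.00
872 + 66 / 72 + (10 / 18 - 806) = 2429 / 36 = 67.47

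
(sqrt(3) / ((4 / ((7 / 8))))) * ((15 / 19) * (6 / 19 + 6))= 1.89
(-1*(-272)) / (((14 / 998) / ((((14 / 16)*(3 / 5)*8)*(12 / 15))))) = 1628736 / 25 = 65149.44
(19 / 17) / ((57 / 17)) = 0.33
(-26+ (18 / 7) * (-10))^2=131044 / 49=2674.37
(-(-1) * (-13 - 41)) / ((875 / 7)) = -54 / 125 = -0.43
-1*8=-8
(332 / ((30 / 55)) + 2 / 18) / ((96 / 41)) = 224639 / 864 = 260.00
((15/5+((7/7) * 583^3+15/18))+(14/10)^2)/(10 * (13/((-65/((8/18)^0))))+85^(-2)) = -8590031942591/86694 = -99084503.46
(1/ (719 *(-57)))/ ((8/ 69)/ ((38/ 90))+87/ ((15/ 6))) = -115/ 165308166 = -0.00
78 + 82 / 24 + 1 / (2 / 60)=1337 / 12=111.42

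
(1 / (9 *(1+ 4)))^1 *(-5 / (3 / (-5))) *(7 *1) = 35 / 27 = 1.30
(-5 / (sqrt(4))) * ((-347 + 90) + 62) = 975 / 2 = 487.50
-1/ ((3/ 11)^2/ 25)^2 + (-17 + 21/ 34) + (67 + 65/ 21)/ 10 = -10890147197/ 96390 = -112980.05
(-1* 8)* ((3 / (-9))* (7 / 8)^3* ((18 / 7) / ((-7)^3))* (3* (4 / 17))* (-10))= 45 / 476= 0.09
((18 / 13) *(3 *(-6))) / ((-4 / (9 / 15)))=243 / 65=3.74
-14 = -14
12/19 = 0.63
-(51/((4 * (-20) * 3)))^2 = -289/6400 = -0.05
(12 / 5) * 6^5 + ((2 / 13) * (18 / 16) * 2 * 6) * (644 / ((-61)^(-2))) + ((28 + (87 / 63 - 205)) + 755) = 6819843571 / 1365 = 4996222.40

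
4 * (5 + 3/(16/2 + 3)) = 232/11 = 21.09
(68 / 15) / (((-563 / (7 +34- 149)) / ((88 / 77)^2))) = 156672 / 137935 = 1.14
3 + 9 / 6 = 9 / 2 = 4.50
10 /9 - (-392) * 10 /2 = 17650 /9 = 1961.11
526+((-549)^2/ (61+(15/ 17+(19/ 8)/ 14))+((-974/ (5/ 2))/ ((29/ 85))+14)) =14579783584/ 3426263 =4255.30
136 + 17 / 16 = 2193 / 16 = 137.06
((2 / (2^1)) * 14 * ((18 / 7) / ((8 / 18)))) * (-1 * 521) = -42201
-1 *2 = -2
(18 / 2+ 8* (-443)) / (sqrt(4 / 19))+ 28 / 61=28 / 61 - 3535* sqrt(19) / 2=-7703.89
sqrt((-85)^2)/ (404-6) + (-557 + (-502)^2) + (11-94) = 100042957/ 398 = 251364.21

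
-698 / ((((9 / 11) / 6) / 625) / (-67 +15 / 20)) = 635834375 / 3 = 211944791.67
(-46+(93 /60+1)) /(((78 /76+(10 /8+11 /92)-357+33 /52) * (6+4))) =4936789 /402180150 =0.01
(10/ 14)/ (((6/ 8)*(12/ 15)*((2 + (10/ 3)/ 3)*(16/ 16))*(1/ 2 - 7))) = -75/ 1274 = -0.06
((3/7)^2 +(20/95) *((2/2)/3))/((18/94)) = 33323/25137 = 1.33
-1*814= -814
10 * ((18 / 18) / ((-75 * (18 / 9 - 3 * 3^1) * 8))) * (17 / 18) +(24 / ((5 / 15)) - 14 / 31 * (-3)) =17191967 / 234360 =73.36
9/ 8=1.12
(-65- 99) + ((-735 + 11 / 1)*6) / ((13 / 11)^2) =-553340 / 169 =-3274.20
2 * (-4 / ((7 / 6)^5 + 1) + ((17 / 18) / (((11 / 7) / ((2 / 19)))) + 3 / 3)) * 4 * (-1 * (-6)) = -149449984 / 15413541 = -9.70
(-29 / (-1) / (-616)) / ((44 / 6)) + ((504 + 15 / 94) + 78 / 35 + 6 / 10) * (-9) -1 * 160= -15041113237 / 3184720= -4722.90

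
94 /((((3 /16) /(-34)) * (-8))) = 6392 /3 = 2130.67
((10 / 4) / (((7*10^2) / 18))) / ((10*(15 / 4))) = 3 / 1750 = 0.00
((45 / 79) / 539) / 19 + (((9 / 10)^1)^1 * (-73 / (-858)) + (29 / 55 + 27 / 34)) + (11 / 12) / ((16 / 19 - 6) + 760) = 215284611917761 / 153858927101880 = 1.40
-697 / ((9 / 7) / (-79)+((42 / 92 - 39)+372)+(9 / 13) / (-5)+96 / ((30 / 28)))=-230493718 / 139851083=-1.65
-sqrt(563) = -23.73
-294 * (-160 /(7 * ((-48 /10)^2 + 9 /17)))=136000 /477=285.12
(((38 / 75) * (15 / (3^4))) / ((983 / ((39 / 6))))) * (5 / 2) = 247 / 159246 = 0.00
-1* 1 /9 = -0.11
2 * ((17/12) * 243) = 1377/2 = 688.50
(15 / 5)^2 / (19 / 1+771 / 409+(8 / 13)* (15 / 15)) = 5317 / 12702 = 0.42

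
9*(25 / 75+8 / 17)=123 / 17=7.24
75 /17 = 4.41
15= 15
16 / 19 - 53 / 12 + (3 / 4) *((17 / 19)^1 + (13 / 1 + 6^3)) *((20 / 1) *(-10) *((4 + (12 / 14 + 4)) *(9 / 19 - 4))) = 4665757315 / 4332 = 1077044.62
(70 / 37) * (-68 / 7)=-680 / 37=-18.38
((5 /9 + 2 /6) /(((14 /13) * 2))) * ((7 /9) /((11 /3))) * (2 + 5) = 182 /297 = 0.61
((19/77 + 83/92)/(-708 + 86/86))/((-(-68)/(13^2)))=-1375491/340570384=-0.00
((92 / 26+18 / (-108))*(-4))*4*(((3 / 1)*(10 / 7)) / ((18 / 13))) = -166.98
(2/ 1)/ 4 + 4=9/ 2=4.50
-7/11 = -0.64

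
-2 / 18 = -1 / 9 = -0.11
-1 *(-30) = 30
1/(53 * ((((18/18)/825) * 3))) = 275/53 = 5.19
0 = 0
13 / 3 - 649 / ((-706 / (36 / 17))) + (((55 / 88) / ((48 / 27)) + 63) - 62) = 17586071 / 2304384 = 7.63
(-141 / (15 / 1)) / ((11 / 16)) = -752 / 55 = -13.67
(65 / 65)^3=1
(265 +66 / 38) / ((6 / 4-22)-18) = -1448 / 209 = -6.93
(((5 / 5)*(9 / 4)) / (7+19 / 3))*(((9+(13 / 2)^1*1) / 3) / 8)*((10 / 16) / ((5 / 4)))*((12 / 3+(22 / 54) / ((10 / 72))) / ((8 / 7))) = 0.33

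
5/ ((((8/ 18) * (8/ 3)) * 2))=135/ 64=2.11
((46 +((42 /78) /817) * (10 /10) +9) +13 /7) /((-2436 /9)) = -12681621 /60369764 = -0.21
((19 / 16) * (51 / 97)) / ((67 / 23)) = 22287 / 103984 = 0.21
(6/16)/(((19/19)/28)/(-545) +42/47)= 0.42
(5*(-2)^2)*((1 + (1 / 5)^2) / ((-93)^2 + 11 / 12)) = 1248 / 518995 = 0.00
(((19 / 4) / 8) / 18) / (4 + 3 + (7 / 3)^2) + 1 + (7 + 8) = 16.00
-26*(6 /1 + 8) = -364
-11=-11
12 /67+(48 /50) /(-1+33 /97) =-17097 /13400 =-1.28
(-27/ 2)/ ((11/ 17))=-459/ 22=-20.86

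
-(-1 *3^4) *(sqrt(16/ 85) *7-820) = -66420 + 2268 *sqrt(85)/ 85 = -66174.00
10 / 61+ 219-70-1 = 9038 / 61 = 148.16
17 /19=0.89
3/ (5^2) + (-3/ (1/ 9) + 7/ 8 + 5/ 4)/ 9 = -4759/ 1800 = -2.64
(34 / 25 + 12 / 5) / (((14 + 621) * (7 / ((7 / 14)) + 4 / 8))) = 188 / 460375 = 0.00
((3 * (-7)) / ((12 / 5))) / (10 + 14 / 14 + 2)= -35 / 52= -0.67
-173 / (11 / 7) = -1211 / 11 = -110.09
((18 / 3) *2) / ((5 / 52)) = 624 / 5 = 124.80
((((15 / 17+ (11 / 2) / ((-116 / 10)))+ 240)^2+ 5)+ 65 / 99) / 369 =22253079854315 / 142061168304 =156.64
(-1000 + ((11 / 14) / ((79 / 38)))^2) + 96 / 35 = -1524632643 / 1529045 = -997.11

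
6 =6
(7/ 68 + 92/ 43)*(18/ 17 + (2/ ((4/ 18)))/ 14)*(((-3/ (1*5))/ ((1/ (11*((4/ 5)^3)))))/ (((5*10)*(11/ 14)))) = -12746808/ 38834375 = -0.33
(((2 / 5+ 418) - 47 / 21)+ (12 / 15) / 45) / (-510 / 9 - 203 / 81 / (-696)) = -141584328 / 19276775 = -7.34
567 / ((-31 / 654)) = -370818 / 31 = -11961.87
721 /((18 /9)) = 721 /2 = 360.50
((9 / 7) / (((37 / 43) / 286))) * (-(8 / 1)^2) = -7083648 / 259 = -27349.99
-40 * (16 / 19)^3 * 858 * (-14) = 1968046080 / 6859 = 286929.01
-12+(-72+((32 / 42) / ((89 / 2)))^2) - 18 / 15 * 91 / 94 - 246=-271848027863 / 820892835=-331.16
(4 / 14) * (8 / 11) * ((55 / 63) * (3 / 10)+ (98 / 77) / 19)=23096 / 337953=0.07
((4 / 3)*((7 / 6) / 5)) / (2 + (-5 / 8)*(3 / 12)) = 448 / 2655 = 0.17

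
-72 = -72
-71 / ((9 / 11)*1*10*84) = -781 / 7560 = -0.10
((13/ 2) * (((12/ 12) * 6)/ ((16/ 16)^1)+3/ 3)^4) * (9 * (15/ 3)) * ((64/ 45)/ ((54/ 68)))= 33959744/ 27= 1257768.30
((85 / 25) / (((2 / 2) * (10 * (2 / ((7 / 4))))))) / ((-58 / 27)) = -3213 / 23200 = -0.14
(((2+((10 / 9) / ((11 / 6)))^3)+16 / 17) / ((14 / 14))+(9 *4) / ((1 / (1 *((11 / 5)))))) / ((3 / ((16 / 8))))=503184268 / 9163935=54.91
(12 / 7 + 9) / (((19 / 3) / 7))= 225 / 19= 11.84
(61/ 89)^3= 226981/ 704969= 0.32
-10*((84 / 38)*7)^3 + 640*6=-227783280 / 6859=-33209.40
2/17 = 0.12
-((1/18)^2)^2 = -1/104976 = -0.00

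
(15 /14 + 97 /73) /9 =2453 /9198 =0.27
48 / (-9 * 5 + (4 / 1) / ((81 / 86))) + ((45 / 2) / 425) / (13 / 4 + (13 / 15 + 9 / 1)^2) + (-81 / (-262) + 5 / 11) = -550571962585 / 1331192995814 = -0.41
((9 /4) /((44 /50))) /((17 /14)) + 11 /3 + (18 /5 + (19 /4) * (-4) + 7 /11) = -8.99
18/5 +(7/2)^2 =15.85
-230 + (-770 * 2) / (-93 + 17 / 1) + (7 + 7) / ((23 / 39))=-81281 / 437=-186.00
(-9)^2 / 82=81 / 82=0.99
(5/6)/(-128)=-5/768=-0.01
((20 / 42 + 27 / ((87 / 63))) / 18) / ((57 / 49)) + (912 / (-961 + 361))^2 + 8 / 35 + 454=457.50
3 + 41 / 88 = 305 / 88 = 3.47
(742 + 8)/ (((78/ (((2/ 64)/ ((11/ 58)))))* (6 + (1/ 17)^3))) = 17809625/ 67447952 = 0.26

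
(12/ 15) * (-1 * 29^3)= -97556/ 5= -19511.20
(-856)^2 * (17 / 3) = 12456512 / 3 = 4152170.67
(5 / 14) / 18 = 5 / 252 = 0.02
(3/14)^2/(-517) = -9/101332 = -0.00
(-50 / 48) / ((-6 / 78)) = 325 / 24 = 13.54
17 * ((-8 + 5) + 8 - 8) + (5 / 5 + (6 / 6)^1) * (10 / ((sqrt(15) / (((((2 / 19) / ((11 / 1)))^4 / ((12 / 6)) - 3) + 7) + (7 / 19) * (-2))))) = -51 + 24904809544 * sqrt(15) / 5724089283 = -34.15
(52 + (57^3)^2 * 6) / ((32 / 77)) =7922479316521 / 16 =495154957282.56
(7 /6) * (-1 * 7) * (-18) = 147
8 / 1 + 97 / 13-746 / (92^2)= 845783 / 55016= 15.37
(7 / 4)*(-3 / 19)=-21 / 76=-0.28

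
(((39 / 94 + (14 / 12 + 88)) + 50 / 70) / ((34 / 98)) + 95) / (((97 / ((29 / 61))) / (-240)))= -1975640080 / 4727683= -417.89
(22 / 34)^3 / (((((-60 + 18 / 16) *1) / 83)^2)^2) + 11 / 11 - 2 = 16946557370543 / 241785578057553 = 0.07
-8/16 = -0.50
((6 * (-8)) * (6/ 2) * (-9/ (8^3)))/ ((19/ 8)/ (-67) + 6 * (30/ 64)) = 5427/ 5954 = 0.91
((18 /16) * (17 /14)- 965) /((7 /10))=-539635 /392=-1376.62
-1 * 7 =-7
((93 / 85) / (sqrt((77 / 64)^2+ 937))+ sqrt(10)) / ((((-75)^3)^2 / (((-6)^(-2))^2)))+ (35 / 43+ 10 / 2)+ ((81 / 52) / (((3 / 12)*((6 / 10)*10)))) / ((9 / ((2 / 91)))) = 124*sqrt(3843881) / 1570074298450927734375+ sqrt(10) / 230660156250000+ 295879 / 50869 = 5.82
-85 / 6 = -14.17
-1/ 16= -0.06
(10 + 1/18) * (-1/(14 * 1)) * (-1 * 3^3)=543/28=19.39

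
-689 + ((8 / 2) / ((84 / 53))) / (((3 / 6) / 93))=-1537 / 7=-219.57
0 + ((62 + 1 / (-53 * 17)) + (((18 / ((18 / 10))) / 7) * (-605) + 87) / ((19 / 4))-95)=-23563986 / 119833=-196.64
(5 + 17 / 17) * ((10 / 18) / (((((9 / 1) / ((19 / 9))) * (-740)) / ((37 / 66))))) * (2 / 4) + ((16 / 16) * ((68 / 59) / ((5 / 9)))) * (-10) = -78523169 / 3784968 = -20.75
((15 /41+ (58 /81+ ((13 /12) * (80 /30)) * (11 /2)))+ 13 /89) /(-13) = -5059213 /3842397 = -1.32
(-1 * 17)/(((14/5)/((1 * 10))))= -425/7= -60.71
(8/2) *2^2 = 16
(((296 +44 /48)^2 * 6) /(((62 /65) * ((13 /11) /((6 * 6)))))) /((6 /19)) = 13266242605 /248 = 53492913.73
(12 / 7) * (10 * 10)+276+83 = 3713 / 7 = 530.43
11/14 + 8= 123/14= 8.79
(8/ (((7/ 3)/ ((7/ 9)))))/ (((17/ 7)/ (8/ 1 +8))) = 896/ 51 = 17.57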